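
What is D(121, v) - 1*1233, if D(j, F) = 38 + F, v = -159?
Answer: -1354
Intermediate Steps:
D(121, v) - 1*1233 = (38 - 159) - 1*1233 = -121 - 1233 = -1354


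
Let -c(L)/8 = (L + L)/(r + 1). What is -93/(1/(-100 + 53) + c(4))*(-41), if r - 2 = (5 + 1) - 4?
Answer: -896055/3013 ≈ -297.40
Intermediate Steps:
r = 4 (r = 2 + ((5 + 1) - 4) = 2 + (6 - 4) = 2 + 2 = 4)
c(L) = -16*L/5 (c(L) = -8*(L + L)/(4 + 1) = -8*2*L/5 = -16*L/5)
-93/(1/(-100 + 53) + c(4))*(-41) = -93/(1/(-100 + 53) - 16/5*4)*(-41) = -93/(1/(-47) - 64/5)*(-41) = -93/(-1/47 - 64/5)*(-41) = -93/(-3013/235)*(-41) = -93*(-235/3013)*(-41) = (21855/3013)*(-41) = -896055/3013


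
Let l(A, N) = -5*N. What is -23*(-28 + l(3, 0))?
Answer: 644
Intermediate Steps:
-23*(-28 + l(3, 0)) = -23*(-28 - 5*0) = -23*(-28 + 0) = -23*(-28) = 644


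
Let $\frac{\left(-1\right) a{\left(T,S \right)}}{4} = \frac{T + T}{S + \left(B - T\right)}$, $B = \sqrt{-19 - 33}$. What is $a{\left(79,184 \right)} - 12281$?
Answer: $\frac{- 24562 \sqrt{13} + 1290137 i}{- 105 i + 2 \sqrt{13}} \approx -12287.0 + 0.41143 i$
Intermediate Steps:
$B = 2 i \sqrt{13}$ ($B = \sqrt{-52} = 2 i \sqrt{13} \approx 7.2111 i$)
$a{\left(T,S \right)} = - \frac{8 T}{S - T + 2 i \sqrt{13}}$ ($a{\left(T,S \right)} = - 4 \frac{T + T}{S - \left(T - 2 i \sqrt{13}\right)} = - 4 \frac{2 T}{S - \left(T - 2 i \sqrt{13}\right)} = - 4 \frac{2 T}{S - T + 2 i \sqrt{13}} = - \frac{8 T}{S - T + 2 i \sqrt{13}}$)
$a{\left(79,184 \right)} - 12281 = \left(-8\right) 79 \frac{1}{184 - 79 + 2 i \sqrt{13}} - 12281 = \left(-8\right) 79 \frac{1}{105 + 2 i \sqrt{13}} - 12281 = - \frac{632}{105 + 2 i \sqrt{13}} - 12281 = -12281 - \frac{632}{105 + 2 i \sqrt{13}}$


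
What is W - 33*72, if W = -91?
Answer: -2467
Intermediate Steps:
W - 33*72 = -91 - 33*72 = -91 - 2376 = -2467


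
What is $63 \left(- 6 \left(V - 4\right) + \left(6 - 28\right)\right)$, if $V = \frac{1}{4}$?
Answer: $\frac{63}{2} \approx 31.5$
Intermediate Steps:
$V = \frac{1}{4} \approx 0.25$
$63 \left(- 6 \left(V - 4\right) + \left(6 - 28\right)\right) = 63 \left(- 6 \left(\frac{1}{4} - 4\right) + \left(6 - 28\right)\right) = 63 \left(\left(-6\right) \left(- \frac{15}{4}\right) - 22\right) = 63 \left(\frac{45}{2} - 22\right) = 63 \cdot \frac{1}{2} = \frac{63}{2}$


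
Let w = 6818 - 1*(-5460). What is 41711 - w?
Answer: 29433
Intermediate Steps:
w = 12278 (w = 6818 + 5460 = 12278)
41711 - w = 41711 - 1*12278 = 41711 - 12278 = 29433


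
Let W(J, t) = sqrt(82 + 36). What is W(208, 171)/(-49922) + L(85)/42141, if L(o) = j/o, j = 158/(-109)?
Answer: -158/390436365 - sqrt(118)/49922 ≈ -0.00021800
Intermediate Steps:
j = -158/109 (j = 158*(-1/109) = -158/109 ≈ -1.4495)
W(J, t) = sqrt(118)
L(o) = -158/(109*o)
W(208, 171)/(-49922) + L(85)/42141 = sqrt(118)/(-49922) - 158/109/85/42141 = sqrt(118)*(-1/49922) - 158/109*1/85*(1/42141) = -sqrt(118)/49922 - 158/9265*1/42141 = -sqrt(118)/49922 - 158/390436365 = -158/390436365 - sqrt(118)/49922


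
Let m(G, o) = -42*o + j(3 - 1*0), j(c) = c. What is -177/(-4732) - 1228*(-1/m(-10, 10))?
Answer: -5737087/1973244 ≈ -2.9074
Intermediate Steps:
m(G, o) = 3 - 42*o (m(G, o) = -42*o + (3 - 1*0) = -42*o + (3 + 0) = -42*o + 3 = 3 - 42*o)
-177/(-4732) - 1228*(-1/m(-10, 10)) = -177/(-4732) - 1228*(-1/(3 - 42*10)) = -177*(-1/4732) - 1228*(-1/(3 - 420)) = 177/4732 - 1228/((-1*(-417))) = 177/4732 - 1228/417 = -5737087/1973244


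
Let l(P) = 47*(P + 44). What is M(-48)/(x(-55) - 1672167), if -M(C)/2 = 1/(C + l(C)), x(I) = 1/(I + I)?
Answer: -55/10852363889 ≈ -5.0680e-9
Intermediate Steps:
l(P) = 2068 + 47*P (l(P) = 47*(44 + P) = 2068 + 47*P)
x(I) = 1/(2*I)
M(C) = -2/(2068 + 48*C) (M(C) = -2/(C + (2068 + 47*C)) = -2/(2068 + 48*C))
M(-48)/(x(-55) - 1672167) = (-1/(1034 + 24*(-48)))/((½)/(-55) - 1672167) = (-1/(1034 - 1152))/((½)*(-1/55) - 1672167) = (-1/(-118))/(-1/110 - 1672167) = (-1*(-1/118))/(-183938371/110) = (1/118)*(-110/183938371) = -55/10852363889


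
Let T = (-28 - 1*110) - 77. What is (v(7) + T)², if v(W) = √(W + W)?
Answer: (215 - √14)² ≈ 44630.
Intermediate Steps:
T = -215 (T = (-28 - 110) - 77 = -138 - 77 = -215)
v(W) = √2*√W (v(W) = √(2*W) = √2*√W)
(v(7) + T)² = (√2*√7 - 215)² = (√14 - 215)² = (-215 + √14)²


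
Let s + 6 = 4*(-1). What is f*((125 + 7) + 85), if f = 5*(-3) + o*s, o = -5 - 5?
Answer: 18445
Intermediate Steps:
o = -10
s = -10 (s = -6 + 4*(-1) = -6 - 4 = -10)
f = 85 (f = 5*(-3) - 10*(-10) = -15 + 100 = 85)
f*((125 + 7) + 85) = 85*((125 + 7) + 85) = 85*(132 + 85) = 85*217 = 18445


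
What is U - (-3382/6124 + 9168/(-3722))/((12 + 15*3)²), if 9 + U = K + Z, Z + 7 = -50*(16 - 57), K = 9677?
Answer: 216817976138057/18514043118 ≈ 11711.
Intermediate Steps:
Z = 2043 (Z = -7 - 50*(16 - 57) = -7 - 50*(-41) = -7 + 2050 = 2043)
U = 11711 (U = -9 + (9677 + 2043) = -9 + 11720 = 11711)
U - (-3382/6124 + 9168/(-3722))/((12 + 15*3)²) = 11711 - (-3382/6124 + 9168/(-3722))/((12 + 15*3)²) = 11711 - (-3382*1/6124 + 9168*(-1/3722))/((12 + 45)²) = 11711 - (-1691/3062 - 4584/1861)/(57²) = 11711 - (-17183159)/(5698382*3249) = 11711 - 1*(-17183159/18514043118) = 11711 + 17183159/18514043118 = 216817976138057/18514043118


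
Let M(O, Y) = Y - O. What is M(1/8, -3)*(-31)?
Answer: 775/8 ≈ 96.875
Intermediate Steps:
M(1/8, -3)*(-31) = (-3 - 1/8)*(-31) = (-3 - 1*⅛)*(-31) = (-3 - ⅛)*(-31) = -25/8*(-31) = 775/8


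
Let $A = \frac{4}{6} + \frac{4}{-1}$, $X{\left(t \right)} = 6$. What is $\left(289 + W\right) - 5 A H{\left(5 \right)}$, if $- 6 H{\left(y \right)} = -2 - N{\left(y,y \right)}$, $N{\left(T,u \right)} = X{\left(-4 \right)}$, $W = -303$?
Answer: $- \frac{2800}{9} \approx -311.11$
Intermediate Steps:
$N{\left(T,u \right)} = 6$
$A = - \frac{10}{3}$ ($A = 4 \cdot \frac{1}{6} + 4 \left(-1\right) = \frac{2}{3} - 4 = - \frac{10}{3} \approx -3.3333$)
$H{\left(y \right)} = \frac{4}{3}$ ($H{\left(y \right)} = - \frac{-2 - 6}{6} = \left(- \frac{1}{6}\right) \left(-8\right) = \frac{4}{3}$)
$\left(289 + W\right) - 5 A H{\left(5 \right)} = \left(289 - 303\right) \left(-5\right) \left(- \frac{10}{3}\right) \frac{4}{3} = - 14 \cdot \frac{50}{3} \cdot \frac{4}{3} = \left(-14\right) \frac{200}{9} = - \frac{2800}{9}$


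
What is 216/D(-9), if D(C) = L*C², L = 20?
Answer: 2/15 ≈ 0.13333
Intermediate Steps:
D(C) = 20*C²
216/D(-9) = 216/((20*(-9)²)) = 216/((20*81)) = 216/1620 = 216*(1/1620) = 2/15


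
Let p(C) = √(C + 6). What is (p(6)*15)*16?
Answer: 480*√3 ≈ 831.38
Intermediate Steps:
p(C) = √(6 + C)
(p(6)*15)*16 = (√(6 + 6)*15)*16 = (√12*15)*16 = ((2*√3)*15)*16 = (30*√3)*16 = 480*√3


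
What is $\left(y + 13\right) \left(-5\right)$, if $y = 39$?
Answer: $-260$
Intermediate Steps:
$\left(y + 13\right) \left(-5\right) = \left(39 + 13\right) \left(-5\right) = 52 \left(-5\right) = -260$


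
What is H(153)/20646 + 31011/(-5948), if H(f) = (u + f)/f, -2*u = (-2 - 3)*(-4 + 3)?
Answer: -24489457511/4697192106 ≈ -5.2136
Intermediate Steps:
u = -5/2 (u = -(-2 - 3)*(-4 + 3)/2 = -(-5)*(-1)/2 = -½*5 = -5/2 ≈ -2.5000)
H(f) = (-5/2 + f)/f
H(153)/20646 + 31011/(-5948) = ((-5/2 + 153)/153)/20646 + 31011/(-5948) = ((1/153)*(301/2))*(1/20646) + 31011*(-1/5948) = (301/306)*(1/20646) - 31011/5948 = 301/6317676 - 31011/5948 = -24489457511/4697192106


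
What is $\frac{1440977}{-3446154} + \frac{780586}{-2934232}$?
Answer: $- \frac{1729545097727}{2527953835932} \approx -0.68417$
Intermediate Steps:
$\frac{1440977}{-3446154} + \frac{780586}{-2934232} = 1440977 \left(- \frac{1}{3446154}\right) + 780586 \left(- \frac{1}{2934232}\right) = - \frac{1440977}{3446154} - \frac{390293}{1467116} = - \frac{1729545097727}{2527953835932}$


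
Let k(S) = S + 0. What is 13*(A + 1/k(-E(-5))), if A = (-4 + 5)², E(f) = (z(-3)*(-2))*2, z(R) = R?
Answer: 143/12 ≈ 11.917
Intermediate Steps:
E(f) = 12 (E(f) = -3*(-2)*2 = 6*2 = 12)
k(S) = S
A = 1 (A = 1² = 1)
13*(A + 1/k(-E(-5))) = 13*(1 + 1/(-1*12)) = 13*(1 + 1/(-12)) = 13*(1 - 1/12) = 13*(11/12) = 143/12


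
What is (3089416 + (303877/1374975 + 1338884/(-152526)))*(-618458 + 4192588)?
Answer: 11027191621438687435706/998663985 ≈ 1.1042e+13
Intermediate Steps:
(3089416 + (303877/1374975 + 1338884/(-152526)))*(-618458 + 4192588) = (3089416 + (303877*(1/1374975) + 1338884*(-1/152526)))*3574130 = (3089416 + (43411/196425 - 669442/76263))*3574130 = (3089416 - 42728163919/4993319925)*3574130 = (15426399741249881/4993319925)*3574130 = 11027191621438687435706/998663985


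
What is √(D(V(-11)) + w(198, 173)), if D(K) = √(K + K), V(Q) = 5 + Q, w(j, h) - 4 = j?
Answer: √(202 + 2*I*√3) ≈ 14.213 + 0.1219*I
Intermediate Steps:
w(j, h) = 4 + j
D(K) = √2*√K (D(K) = √(2*K) = √2*√K)
√(D(V(-11)) + w(198, 173)) = √(√2*√(5 - 11) + (4 + 198)) = √(√2*√(-6) + 202) = √(√2*(I*√6) + 202) = √(2*I*√3 + 202) = √(202 + 2*I*√3)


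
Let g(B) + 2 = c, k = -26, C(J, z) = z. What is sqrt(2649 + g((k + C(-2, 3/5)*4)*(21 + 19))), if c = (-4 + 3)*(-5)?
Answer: 2*sqrt(663) ≈ 51.498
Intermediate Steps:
c = 5 (c = -1*(-5) = 5)
g(B) = 3 (g(B) = -2 + 5 = 3)
sqrt(2649 + g((k + C(-2, 3/5)*4)*(21 + 19))) = sqrt(2649 + 3) = sqrt(2652) = 2*sqrt(663)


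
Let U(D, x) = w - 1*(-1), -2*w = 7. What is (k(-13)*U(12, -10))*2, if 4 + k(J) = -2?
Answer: 30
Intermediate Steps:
w = -7/2 (w = -½*7 = -7/2 ≈ -3.5000)
k(J) = -6 (k(J) = -4 - 2 = -6)
U(D, x) = -5/2 (U(D, x) = -7/2 - 1*(-1) = -7/2 + 1 = -5/2)
(k(-13)*U(12, -10))*2 = -6*(-5/2)*2 = 15*2 = 30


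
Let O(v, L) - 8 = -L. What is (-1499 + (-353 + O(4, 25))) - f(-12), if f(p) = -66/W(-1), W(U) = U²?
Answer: -1803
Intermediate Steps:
O(v, L) = 8 - L
f(p) = -66 (f(p) = -66/((-1)²) = -66/1 = -66*1 = -66)
(-1499 + (-353 + O(4, 25))) - f(-12) = (-1499 + (-353 + (8 - 1*25))) - 1*(-66) = (-1499 + (-353 + (8 - 25))) + 66 = (-1499 + (-353 - 17)) + 66 = (-1499 - 370) + 66 = -1869 + 66 = -1803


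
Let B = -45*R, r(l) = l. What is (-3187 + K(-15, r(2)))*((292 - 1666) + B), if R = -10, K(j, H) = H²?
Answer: 2941092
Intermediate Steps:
B = 450 (B = -45*(-10) = 450)
(-3187 + K(-15, r(2)))*((292 - 1666) + B) = (-3187 + 2²)*((292 - 1666) + 450) = (-3187 + 4)*(-1374 + 450) = -3183*(-924) = 2941092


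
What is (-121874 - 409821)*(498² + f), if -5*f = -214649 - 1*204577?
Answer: -176442560394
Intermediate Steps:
f = 419226/5 (f = -(-214649 - 1*204577)/5 = -(-214649 - 204577)/5 = -⅕*(-419226) = 419226/5 ≈ 83845.)
(-121874 - 409821)*(498² + f) = (-121874 - 409821)*(498² + 419226/5) = -531695*(248004 + 419226/5) = -531695*1659246/5 = -176442560394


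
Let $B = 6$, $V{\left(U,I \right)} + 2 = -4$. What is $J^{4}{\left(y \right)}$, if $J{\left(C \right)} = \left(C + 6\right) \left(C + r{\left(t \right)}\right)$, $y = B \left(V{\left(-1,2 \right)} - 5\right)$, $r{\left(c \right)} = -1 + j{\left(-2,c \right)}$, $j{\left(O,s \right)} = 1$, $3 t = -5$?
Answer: $245912578560000$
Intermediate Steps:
$t = - \frac{5}{3}$ ($t = \frac{1}{3} \left(-5\right) = - \frac{5}{3} \approx -1.6667$)
$V{\left(U,I \right)} = -6$ ($V{\left(U,I \right)} = -2 - 4 = -6$)
$r{\left(c \right)} = 0$ ($r{\left(c \right)} = -1 + 1 = 0$)
$y = -66$ ($y = 6 \left(-6 - 5\right) = 6 \left(-11\right) = -66$)
$J{\left(C \right)} = C \left(6 + C\right)$ ($J{\left(C \right)} = \left(C + 6\right) \left(C + 0\right) = \left(6 + C\right) C = C \left(6 + C\right)$)
$J^{4}{\left(y \right)} = \left(- 66 \left(6 - 66\right)\right)^{4} = \left(\left(-66\right) \left(-60\right)\right)^{4} = 3960^{4} = 245912578560000$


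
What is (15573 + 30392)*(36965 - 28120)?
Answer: 406560425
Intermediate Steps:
(15573 + 30392)*(36965 - 28120) = 45965*8845 = 406560425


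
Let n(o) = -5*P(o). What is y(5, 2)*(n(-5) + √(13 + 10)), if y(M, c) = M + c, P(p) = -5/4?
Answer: 175/4 + 7*√23 ≈ 77.321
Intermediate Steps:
P(p) = -5/4 (P(p) = -5*¼ = -5/4)
n(o) = 25/4 (n(o) = -5*(-5/4) = 25/4)
y(5, 2)*(n(-5) + √(13 + 10)) = (5 + 2)*(25/4 + √(13 + 10)) = 7*(25/4 + √23) = 175/4 + 7*√23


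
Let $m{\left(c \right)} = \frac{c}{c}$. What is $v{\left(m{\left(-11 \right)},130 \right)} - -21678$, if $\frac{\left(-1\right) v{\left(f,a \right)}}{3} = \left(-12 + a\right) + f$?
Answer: $21321$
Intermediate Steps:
$m{\left(c \right)} = 1$
$v{\left(f,a \right)} = 36 - 3 a - 3 f$ ($v{\left(f,a \right)} = - 3 \left(\left(-12 + a\right) + f\right) = - 3 \left(-12 + a + f\right) = 36 - 3 a - 3 f$)
$v{\left(m{\left(-11 \right)},130 \right)} - -21678 = \left(36 - 390 - 3\right) - -21678 = \left(36 - 390 - 3\right) + 21678 = -357 + 21678 = 21321$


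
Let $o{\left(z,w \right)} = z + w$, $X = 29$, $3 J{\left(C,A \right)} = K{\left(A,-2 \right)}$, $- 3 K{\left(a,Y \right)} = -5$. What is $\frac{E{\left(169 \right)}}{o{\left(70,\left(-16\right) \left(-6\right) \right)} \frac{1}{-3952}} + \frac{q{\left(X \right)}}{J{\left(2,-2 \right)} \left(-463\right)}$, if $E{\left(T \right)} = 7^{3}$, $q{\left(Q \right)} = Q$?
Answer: $- \frac{1569054583}{192145} \approx -8166.0$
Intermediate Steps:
$K{\left(a,Y \right)} = \frac{5}{3}$ ($K{\left(a,Y \right)} = \left(- \frac{1}{3}\right) \left(-5\right) = \frac{5}{3}$)
$J{\left(C,A \right)} = \frac{5}{9}$ ($J{\left(C,A \right)} = \frac{1}{3} \cdot \frac{5}{3} = \frac{5}{9}$)
$E{\left(T \right)} = 343$
$o{\left(z,w \right)} = w + z$
$\frac{E{\left(169 \right)}}{o{\left(70,\left(-16\right) \left(-6\right) \right)} \frac{1}{-3952}} + \frac{q{\left(X \right)}}{J{\left(2,-2 \right)} \left(-463\right)} = \frac{343}{\left(\left(-16\right) \left(-6\right) + 70\right) \frac{1}{-3952}} + \frac{29}{\frac{5}{9} \left(-463\right)} = \frac{343}{\left(96 + 70\right) \left(- \frac{1}{3952}\right)} + \frac{29}{- \frac{2315}{9}} = \frac{343}{166 \left(- \frac{1}{3952}\right)} + 29 \left(- \frac{9}{2315}\right) = \frac{343}{- \frac{83}{1976}} - \frac{261}{2315} = 343 \left(- \frac{1976}{83}\right) - \frac{261}{2315} = - \frac{677768}{83} - \frac{261}{2315} = - \frac{1569054583}{192145}$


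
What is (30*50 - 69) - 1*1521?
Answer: -90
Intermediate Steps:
(30*50 - 69) - 1*1521 = (1500 - 69) - 1521 = 1431 - 1521 = -90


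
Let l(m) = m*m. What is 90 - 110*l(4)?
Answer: -1670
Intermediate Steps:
l(m) = m**2
90 - 110*l(4) = 90 - 110*4**2 = 90 - 110*16 = 90 - 1760 = -1670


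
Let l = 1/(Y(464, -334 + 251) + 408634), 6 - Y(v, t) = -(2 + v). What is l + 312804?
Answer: 127969993225/409106 ≈ 3.1280e+5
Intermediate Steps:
Y(v, t) = 8 + v (Y(v, t) = 6 - (-1)*(2 + v) = 6 - (-2 - v) = 6 + (2 + v) = 8 + v)
l = 1/409106 (l = 1/((8 + 464) + 408634) = 1/(472 + 408634) = 1/409106 ≈ 2.4444e-6)
l + 312804 = 1/409106 + 312804 = 127969993225/409106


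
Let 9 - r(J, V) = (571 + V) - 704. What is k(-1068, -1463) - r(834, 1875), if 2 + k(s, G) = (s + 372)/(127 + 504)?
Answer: 1091565/631 ≈ 1729.9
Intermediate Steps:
r(J, V) = 142 - V (r(J, V) = 9 - ((571 + V) - 704) = 9 - (-133 + V) = 9 + (133 - V) = 142 - V)
k(s, G) = -890/631 + s/631 (k(s, G) = -2 + (s + 372)/(127 + 504) = -2 + (372 + s)/631 = -2 + (372 + s)*(1/631) = -2 + (372/631 + s/631) = -890/631 + s/631)
k(-1068, -1463) - r(834, 1875) = (-890/631 + (1/631)*(-1068)) - (142 - 1*1875) = (-890/631 - 1068/631) - (142 - 1875) = -1958/631 - 1*(-1733) = -1958/631 + 1733 = 1091565/631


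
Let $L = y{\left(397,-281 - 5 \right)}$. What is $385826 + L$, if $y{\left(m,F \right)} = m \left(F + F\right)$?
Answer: $158742$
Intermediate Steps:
$y{\left(m,F \right)} = 2 F m$ ($y{\left(m,F \right)} = m 2 F = 2 F m$)
$L = -227084$ ($L = 2 \left(-281 - 5\right) 397 = 2 \left(-286\right) 397 = -227084$)
$385826 + L = 385826 - 227084 = 158742$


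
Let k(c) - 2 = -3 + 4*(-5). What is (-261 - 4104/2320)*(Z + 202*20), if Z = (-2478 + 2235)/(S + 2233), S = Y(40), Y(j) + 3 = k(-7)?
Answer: -680044487751/640610 ≈ -1.0616e+6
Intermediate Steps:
k(c) = -21 (k(c) = 2 + (-3 + 4*(-5)) = 2 + (-3 - 20) = 2 - 23 = -21)
Y(j) = -24 (Y(j) = -3 - 21 = -24)
S = -24
Z = -243/2209 (Z = (-2478 + 2235)/(-24 + 2233) = -243/2209 ≈ -0.11000)
(-261 - 4104/2320)*(Z + 202*20) = (-261 - 4104/2320)*(-243/2209 + 202*20) = (-261 - 4104*1/2320)*(-243/2209 + 4040) = (-261 - 513/290)*(8924117/2209) = -76203/290*8924117/2209 = -680044487751/640610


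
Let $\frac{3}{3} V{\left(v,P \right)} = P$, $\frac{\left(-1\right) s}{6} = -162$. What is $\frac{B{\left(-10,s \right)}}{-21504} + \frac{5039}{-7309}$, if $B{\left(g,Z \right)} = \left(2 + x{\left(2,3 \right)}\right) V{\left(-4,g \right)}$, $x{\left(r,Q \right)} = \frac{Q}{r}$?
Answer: $- \frac{15443263}{22453248} \approx -0.6878$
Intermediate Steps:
$s = 972$ ($s = \left(-6\right) \left(-162\right) = 972$)
$V{\left(v,P \right)} = P$
$B{\left(g,Z \right)} = \frac{7 g}{2}$ ($B{\left(g,Z \right)} = \left(2 + \frac{3}{2}\right) g = \frac{7 g}{2}$)
$\frac{B{\left(-10,s \right)}}{-21504} + \frac{5039}{-7309} = \frac{\frac{7}{2} \left(-10\right)}{-21504} + \frac{5039}{-7309} = \left(-35\right) \left(- \frac{1}{21504}\right) + 5039 \left(- \frac{1}{7309}\right) = \frac{5}{3072} - \frac{5039}{7309} = - \frac{15443263}{22453248}$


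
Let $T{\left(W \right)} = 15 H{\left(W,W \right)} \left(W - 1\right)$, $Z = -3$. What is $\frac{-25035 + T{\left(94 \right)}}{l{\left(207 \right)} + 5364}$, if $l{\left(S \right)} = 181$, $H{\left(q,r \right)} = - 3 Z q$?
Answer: $\frac{231027}{1109} \approx 208.32$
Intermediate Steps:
$H{\left(q,r \right)} = 9 q$ ($H{\left(q,r \right)} = \left(-3\right) \left(-3\right) q = 9 q$)
$T{\left(W \right)} = 135 W \left(-1 + W\right)$ ($T{\left(W \right)} = 15 \cdot 9 W \left(W - 1\right) = 15 \cdot 9 W \left(-1 + W\right) = 135 W \left(-1 + W\right)$)
$\frac{-25035 + T{\left(94 \right)}}{l{\left(207 \right)} + 5364} = \frac{-25035 + 135 \cdot 94 \left(-1 + 94\right)}{181 + 5364} = \frac{-25035 + 135 \cdot 94 \cdot 93}{5545} = \left(-25035 + 1180170\right) \frac{1}{5545} = 1155135 \cdot \frac{1}{5545} = \frac{231027}{1109}$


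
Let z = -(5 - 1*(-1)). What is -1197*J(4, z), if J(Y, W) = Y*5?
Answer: -23940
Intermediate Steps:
z = -6 (z = -(5 + 1) = -1*6 = -6)
J(Y, W) = 5*Y
-1197*J(4, z) = -5985*4 = -1197*20 = -23940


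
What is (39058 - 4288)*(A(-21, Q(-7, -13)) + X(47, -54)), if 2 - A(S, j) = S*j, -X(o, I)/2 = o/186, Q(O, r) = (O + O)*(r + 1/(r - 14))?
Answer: 12398900870/93 ≈ 1.3332e+8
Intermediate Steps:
Q(O, r) = 2*O*(r + 1/(-14 + r)) (Q(O, r) = (2*O)*(r + 1/(-14 + r)) = 2*O*(r + 1/(-14 + r)))
X(o, I) = -o/93 (X(o, I) = -2*o/186 = -o/93)
A(S, j) = 2 - S*j
(39058 - 4288)*(A(-21, Q(-7, -13)) + X(47, -54)) = (39058 - 4288)*((2 - 1*(-21)*2*(-7)*(1 + (-13)² - 14*(-13))/(-14 - 13)) - 1/93*47) = 34770*((2 - 1*(-21)*2*(-7)*(1 + 169 + 182)/(-27)) - 47/93) = 34770*((2 - 1*(-21)*2*(-7)*(-1/27)*352) - 47/93) = 34770*((2 - 1*(-21)*4928/27) - 47/93) = 34770*((2 + 34496/9) - 47/93) = 34770*(34514/9 - 47/93) = 34770*(1069793/279) = 12398900870/93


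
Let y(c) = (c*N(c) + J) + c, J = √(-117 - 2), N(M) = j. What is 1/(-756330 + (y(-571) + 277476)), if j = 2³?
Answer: -483993/234249224168 - I*√119/234249224168 ≈ -2.0661e-6 - 4.6569e-11*I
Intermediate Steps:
j = 8
N(M) = 8
J = I*√119 (J = √(-119) = I*√119 ≈ 10.909*I)
y(c) = 9*c + I*√119 (y(c) = (c*8 + I*√119) + c = (8*c + I*√119) + c = 9*c + I*√119)
1/(-756330 + (y(-571) + 277476)) = 1/(-756330 + ((9*(-571) + I*√119) + 277476)) = 1/(-756330 + ((-5139 + I*√119) + 277476)) = 1/(-756330 + (272337 + I*√119)) = 1/(-483993 + I*√119)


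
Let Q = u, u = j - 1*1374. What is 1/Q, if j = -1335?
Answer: -1/2709 ≈ -0.00036914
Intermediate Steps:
u = -2709 (u = -1335 - 1*1374 = -1335 - 1374 = -2709)
Q = -2709
1/Q = 1/(-2709) = -1/2709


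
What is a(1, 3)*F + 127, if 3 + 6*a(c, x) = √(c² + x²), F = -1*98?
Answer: 176 - 49*√10/3 ≈ 124.35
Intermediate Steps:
F = -98
a(c, x) = -½ + √(c² + x²)/6
a(1, 3)*F + 127 = (-½ + √(1² + 3²)/6)*(-98) + 127 = (-½ + √(1 + 9)/6)*(-98) + 127 = (-½ + √10/6)*(-98) + 127 = (49 - 49*√10/3) + 127 = 176 - 49*√10/3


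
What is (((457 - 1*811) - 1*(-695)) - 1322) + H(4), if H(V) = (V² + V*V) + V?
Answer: -945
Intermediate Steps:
H(V) = V + 2*V² (H(V) = (V² + V²) + V = 2*V² + V = V + 2*V²)
(((457 - 1*811) - 1*(-695)) - 1322) + H(4) = (((457 - 1*811) - 1*(-695)) - 1322) + 4*(1 + 2*4) = (((457 - 811) + 695) - 1322) + 4*(1 + 8) = ((-354 + 695) - 1322) + 4*9 = (341 - 1322) + 36 = -981 + 36 = -945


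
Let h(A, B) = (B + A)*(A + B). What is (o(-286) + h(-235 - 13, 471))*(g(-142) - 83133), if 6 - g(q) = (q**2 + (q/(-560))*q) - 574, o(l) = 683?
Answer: -181172397417/35 ≈ -5.1764e+9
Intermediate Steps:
g(q) = 580 - 559*q**2/560 (g(q) = 6 - ((q**2 + (q/(-560))*q) - 574) = 6 - ((q**2 + (q*(-1/560))*q) - 574) = 6 - ((q**2 + (-q/560)*q) - 574) = 6 - ((q**2 - q**2/560) - 574) = 6 - (559*q**2/560 - 574) = 6 - (-574 + 559*q**2/560) = 6 + (574 - 559*q**2/560) = 580 - 559*q**2/560)
h(A, B) = (A + B)**2 (h(A, B) = (A + B)*(A + B) = (A + B)**2)
(o(-286) + h(-235 - 13, 471))*(g(-142) - 83133) = (683 + ((-235 - 13) + 471)**2)*((580 - 559/560*(-142)**2) - 83133) = (683 + (-248 + 471)**2)*((580 - 559/560*20164) - 83133) = (683 + 223**2)*((580 - 2817919/140) - 83133) = (683 + 49729)*(-2736719/140 - 83133) = 50412*(-14375339/140) = -181172397417/35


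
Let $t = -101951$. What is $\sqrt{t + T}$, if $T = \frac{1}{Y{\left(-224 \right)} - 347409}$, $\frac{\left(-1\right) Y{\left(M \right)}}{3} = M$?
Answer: $\frac{4 i \sqrt{766076044423341}}{346737} \approx 319.3 i$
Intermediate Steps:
$Y{\left(M \right)} = - 3 M$
$T = - \frac{1}{346737}$ ($T = \frac{1}{\left(-3\right) \left(-224\right) - 347409} = \frac{1}{672 - 347409} = \frac{1}{-346737} = - \frac{1}{346737} \approx -2.884 \cdot 10^{-6}$)
$\sqrt{t + T} = \sqrt{-101951 - \frac{1}{346737}} = \sqrt{- \frac{35350183888}{346737}} = \frac{4 i \sqrt{766076044423341}}{346737}$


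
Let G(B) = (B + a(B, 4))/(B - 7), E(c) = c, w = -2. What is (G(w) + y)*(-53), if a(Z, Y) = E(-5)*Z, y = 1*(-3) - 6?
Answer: 4717/9 ≈ 524.11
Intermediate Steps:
y = -9 (y = -3 - 6 = -9)
a(Z, Y) = -5*Z
G(B) = -4*B/(-7 + B) (G(B) = (B - 5*B)/(B - 7) = (-4*B)/(-7 + B) = -4*B/(-7 + B))
(G(w) + y)*(-53) = (-4*(-2)/(-7 - 2) - 9)*(-53) = (-4*(-2)/(-9) - 9)*(-53) = (-4*(-2)*(-1/9) - 9)*(-53) = (-8/9 - 9)*(-53) = -89/9*(-53) = 4717/9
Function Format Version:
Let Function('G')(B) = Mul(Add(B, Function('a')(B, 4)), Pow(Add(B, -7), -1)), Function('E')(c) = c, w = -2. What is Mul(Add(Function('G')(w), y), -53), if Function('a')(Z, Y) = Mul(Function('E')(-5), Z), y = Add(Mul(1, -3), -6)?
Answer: Rational(4717, 9) ≈ 524.11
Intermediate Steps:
y = -9 (y = Add(-3, -6) = -9)
Function('a')(Z, Y) = Mul(-5, Z)
Function('G')(B) = Mul(-4, B, Pow(Add(-7, B), -1)) (Function('G')(B) = Mul(Add(B, Mul(-5, B)), Pow(Add(B, -7), -1)) = Mul(Mul(-4, B), Pow(Add(-7, B), -1)) = Mul(-4, B, Pow(Add(-7, B), -1)))
Mul(Add(Function('G')(w), y), -53) = Mul(Add(Mul(-4, -2, Pow(Add(-7, -2), -1)), -9), -53) = Mul(Add(Mul(-4, -2, Pow(-9, -1)), -9), -53) = Mul(Add(Mul(-4, -2, Rational(-1, 9)), -9), -53) = Mul(Add(Rational(-8, 9), -9), -53) = Mul(Rational(-89, 9), -53) = Rational(4717, 9)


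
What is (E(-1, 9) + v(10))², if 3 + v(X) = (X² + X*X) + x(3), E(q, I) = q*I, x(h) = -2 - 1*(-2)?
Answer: 35344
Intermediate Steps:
x(h) = 0 (x(h) = -2 + 2 = 0)
E(q, I) = I*q
v(X) = -3 + 2*X² (v(X) = -3 + ((X² + X*X) + 0) = -3 + ((X² + X²) + 0) = -3 + (2*X² + 0) = -3 + 2*X²)
(E(-1, 9) + v(10))² = (9*(-1) + (-3 + 2*10²))² = (-9 + (-3 + 2*100))² = (-9 + (-3 + 200))² = (-9 + 197)² = 188² = 35344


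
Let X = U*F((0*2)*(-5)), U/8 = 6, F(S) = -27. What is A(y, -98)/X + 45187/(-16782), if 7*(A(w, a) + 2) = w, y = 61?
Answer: -68454203/25374384 ≈ -2.6978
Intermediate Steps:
U = 48 (U = 8*6 = 48)
X = -1296 (X = 48*(-27) = -1296)
A(w, a) = -2 + w/7
A(y, -98)/X + 45187/(-16782) = (-2 + (⅐)*61)/(-1296) + 45187/(-16782) = (-2 + 61/7)*(-1/1296) + 45187*(-1/16782) = (47/7)*(-1/1296) - 45187/16782 = -47/9072 - 45187/16782 = -68454203/25374384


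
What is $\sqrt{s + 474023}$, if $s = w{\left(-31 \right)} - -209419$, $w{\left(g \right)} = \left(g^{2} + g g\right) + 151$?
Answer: $\sqrt{685515} \approx 827.96$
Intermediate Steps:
$w{\left(g \right)} = 151 + 2 g^{2}$ ($w{\left(g \right)} = \left(g^{2} + g^{2}\right) + 151 = 2 g^{2} + 151 = 151 + 2 g^{2}$)
$s = 211492$ ($s = \left(151 + 2 \left(-31\right)^{2}\right) - -209419 = \left(151 + 2 \cdot 961\right) + 209419 = \left(151 + 1922\right) + 209419 = 2073 + 209419 = 211492$)
$\sqrt{s + 474023} = \sqrt{211492 + 474023} = \sqrt{685515}$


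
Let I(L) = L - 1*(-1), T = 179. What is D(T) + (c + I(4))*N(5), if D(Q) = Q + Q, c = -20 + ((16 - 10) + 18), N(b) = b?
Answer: 403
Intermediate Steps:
I(L) = 1 + L (I(L) = L + 1 = 1 + L)
c = 4 (c = -20 + (6 + 18) = -20 + 24 = 4)
D(Q) = 2*Q
D(T) + (c + I(4))*N(5) = 2*179 + (4 + (1 + 4))*5 = 358 + (4 + 5)*5 = 358 + 9*5 = 358 + 45 = 403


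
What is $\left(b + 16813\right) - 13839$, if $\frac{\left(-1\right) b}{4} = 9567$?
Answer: $-35294$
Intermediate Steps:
$b = -38268$ ($b = \left(-4\right) 9567 = -38268$)
$\left(b + 16813\right) - 13839 = \left(-38268 + 16813\right) - 13839 = -21455 - 13839 = -35294$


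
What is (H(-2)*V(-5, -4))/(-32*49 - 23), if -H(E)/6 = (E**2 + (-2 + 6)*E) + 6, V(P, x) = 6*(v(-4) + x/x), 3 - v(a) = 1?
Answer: 216/1591 ≈ 0.13576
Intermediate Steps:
v(a) = 2 (v(a) = 3 - 1*1 = 3 - 1 = 2)
V(P, x) = 18 (V(P, x) = 6*(2 + x/x) = 6*(2 + 1) = 6*3 = 18)
H(E) = -36 - 24*E - 6*E**2 (H(E) = -6*((E**2 + (-2 + 6)*E) + 6) = -6*((E**2 + 4*E) + 6) = -6*(6 + E**2 + 4*E) = -36 - 24*E - 6*E**2)
(H(-2)*V(-5, -4))/(-32*49 - 23) = ((-36 - 24*(-2) - 6*(-2)**2)*18)/(-32*49 - 23) = ((-36 + 48 - 6*4)*18)/(-1568 - 23) = ((-36 + 48 - 24)*18)/(-1591) = -12*18*(-1/1591) = -216*(-1/1591) = 216/1591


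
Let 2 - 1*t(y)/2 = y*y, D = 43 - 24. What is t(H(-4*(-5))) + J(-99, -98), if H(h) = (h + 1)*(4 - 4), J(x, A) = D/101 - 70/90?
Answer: 3100/909 ≈ 3.4103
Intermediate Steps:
D = 19
J(x, A) = -536/909 (J(x, A) = 19/101 - 70/90 = 19*(1/101) - 70*1/90 = 19/101 - 7/9 = -536/909)
H(h) = 0 (H(h) = (1 + h)*0 = 0)
t(y) = 4 - 2*y**2 (t(y) = 4 - 2*y*y = 4 - 2*y**2)
t(H(-4*(-5))) + J(-99, -98) = (4 - 2*0**2) - 536/909 = (4 - 2*0) - 536/909 = (4 + 0) - 536/909 = 4 - 536/909 = 3100/909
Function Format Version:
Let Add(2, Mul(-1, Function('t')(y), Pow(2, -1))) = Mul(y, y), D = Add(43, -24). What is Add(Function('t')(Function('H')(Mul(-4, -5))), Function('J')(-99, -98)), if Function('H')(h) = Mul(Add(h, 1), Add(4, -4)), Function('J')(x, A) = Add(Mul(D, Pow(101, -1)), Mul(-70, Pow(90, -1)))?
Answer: Rational(3100, 909) ≈ 3.4103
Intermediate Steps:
D = 19
Function('J')(x, A) = Rational(-536, 909) (Function('J')(x, A) = Add(Mul(19, Pow(101, -1)), Mul(-70, Pow(90, -1))) = Add(Mul(19, Rational(1, 101)), Mul(-70, Rational(1, 90))) = Add(Rational(19, 101), Rational(-7, 9)) = Rational(-536, 909))
Function('H')(h) = 0 (Function('H')(h) = Mul(Add(1, h), 0) = 0)
Function('t')(y) = Add(4, Mul(-2, Pow(y, 2))) (Function('t')(y) = Add(4, Mul(-2, Mul(y, y))) = Add(4, Mul(-2, Pow(y, 2))))
Add(Function('t')(Function('H')(Mul(-4, -5))), Function('J')(-99, -98)) = Add(Add(4, Mul(-2, Pow(0, 2))), Rational(-536, 909)) = Add(Add(4, Mul(-2, 0)), Rational(-536, 909)) = Add(Add(4, 0), Rational(-536, 909)) = Add(4, Rational(-536, 909)) = Rational(3100, 909)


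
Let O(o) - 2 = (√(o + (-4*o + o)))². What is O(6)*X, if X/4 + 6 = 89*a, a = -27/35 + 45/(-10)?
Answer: 133044/7 ≈ 19006.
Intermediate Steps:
a = -369/70 (a = -27*1/35 + 45*(-⅒) = -27/35 - 9/2 = -369/70 ≈ -5.2714)
O(o) = 2 - 2*o (O(o) = 2 + (√(o + (-4*o + o)))² = 2 + (√(o - 3*o))² = 2 + (√(-2*o))² = 2 + (√2*√(-o))² = 2 - 2*o)
X = -66522/35 (X = -24 + 4*(89*(-369/70)) = -24 + 4*(-32841/70) = -24 - 65682/35 = -66522/35 ≈ -1900.6)
O(6)*X = (2 - 2*6)*(-66522/35) = (2 - 12)*(-66522/35) = -10*(-66522/35) = 133044/7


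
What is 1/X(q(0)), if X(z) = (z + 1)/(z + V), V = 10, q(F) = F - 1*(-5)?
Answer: 5/2 ≈ 2.5000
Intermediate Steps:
q(F) = 5 + F (q(F) = F + 5 = 5 + F)
X(z) = (1 + z)/(10 + z) (X(z) = (z + 1)/(z + 10) = (1 + z)/(10 + z))
1/X(q(0)) = 1/((1 + (5 + 0))/(10 + (5 + 0))) = 1/((1 + 5)/(10 + 5)) = 1/(6/15) = 1/((1/15)*6) = 1/(⅖) = 5/2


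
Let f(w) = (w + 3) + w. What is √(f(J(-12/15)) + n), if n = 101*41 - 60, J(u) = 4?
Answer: 2*√1023 ≈ 63.969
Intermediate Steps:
f(w) = 3 + 2*w (f(w) = (3 + w) + w = 3 + 2*w)
n = 4081 (n = 4141 - 60 = 4081)
√(f(J(-12/15)) + n) = √((3 + 2*4) + 4081) = √((3 + 8) + 4081) = √(11 + 4081) = √4092 = 2*√1023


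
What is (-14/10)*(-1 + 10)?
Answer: -63/5 ≈ -12.600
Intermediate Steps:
(-14/10)*(-1 + 10) = -14*1/10*9 = -7/5*9 = -63/5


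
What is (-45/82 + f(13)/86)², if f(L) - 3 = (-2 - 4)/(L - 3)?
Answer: 84327489/310816900 ≈ 0.27131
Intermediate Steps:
f(L) = 3 - 6/(-3 + L) (f(L) = 3 + (-2 - 4)/(L - 3) = 3 - 6/(-3 + L))
(-45/82 + f(13)/86)² = (-45/82 + (3*(-5 + 13)/(-3 + 13))/86)² = (-45*1/82 + (3*8/10)*(1/86))² = (-45/82 + (3*(⅒)*8)*(1/86))² = (-45/82 + (12/5)*(1/86))² = (-45/82 + 6/215)² = (-9183/17630)² = 84327489/310816900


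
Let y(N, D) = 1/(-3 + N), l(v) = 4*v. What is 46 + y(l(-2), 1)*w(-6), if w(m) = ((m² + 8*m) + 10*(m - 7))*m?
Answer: -346/11 ≈ -31.455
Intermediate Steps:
w(m) = m*(-70 + m² + 18*m) (w(m) = ((m² + 8*m) + 10*(-7 + m))*m = ((m² + 8*m) + (-70 + 10*m))*m = (-70 + m² + 18*m)*m = m*(-70 + m² + 18*m))
46 + y(l(-2), 1)*w(-6) = 46 + (-6*(-70 + (-6)² + 18*(-6)))/(-3 + 4*(-2)) = 46 + (-6*(-70 + 36 - 108))/(-3 - 8) = 46 + (-6*(-142))/(-11) = 46 - 1/11*852 = 46 - 852/11 = -346/11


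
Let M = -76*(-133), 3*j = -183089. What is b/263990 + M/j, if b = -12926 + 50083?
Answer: -1202194787/48333665110 ≈ -0.024873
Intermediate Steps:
j = -183089/3 (j = (⅓)*(-183089) = -183089/3 ≈ -61030.)
M = 10108
b = 37157
b/263990 + M/j = 37157/263990 + 10108/(-183089/3) = 37157*(1/263990) + 10108*(-3/183089) = 37157/263990 - 30324/183089 = -1202194787/48333665110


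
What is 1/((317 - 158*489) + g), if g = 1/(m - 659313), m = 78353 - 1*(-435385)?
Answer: -145575/11201268376 ≈ -1.2996e-5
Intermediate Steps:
m = 513738 (m = 78353 + 435385 = 513738)
g = -1/145575 (g = 1/(513738 - 659313) = 1/(-145575) = -1/145575 ≈ -6.8693e-6)
1/((317 - 158*489) + g) = 1/((317 - 158*489) - 1/145575) = 1/((317 - 77262) - 1/145575) = 1/(-76945 - 1/145575) = 1/(-11201268376/145575) = -145575/11201268376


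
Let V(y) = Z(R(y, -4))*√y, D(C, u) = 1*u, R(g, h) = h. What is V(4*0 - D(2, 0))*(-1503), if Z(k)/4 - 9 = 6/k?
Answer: 0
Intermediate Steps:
D(C, u) = u
Z(k) = 36 + 24/k (Z(k) = 36 + 4*(6/k) = 36 + 24/k)
V(y) = 30*√y (V(y) = (36 + 24/(-4))*√y = (36 + 24*(-¼))*√y = (36 - 6)*√y = 30*√y)
V(4*0 - D(2, 0))*(-1503) = (30*√(4*0 - 1*0))*(-1503) = (30*√(0 + 0))*(-1503) = (30*√0)*(-1503) = (30*0)*(-1503) = 0*(-1503) = 0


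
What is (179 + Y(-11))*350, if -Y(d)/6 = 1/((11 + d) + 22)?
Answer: 688100/11 ≈ 62555.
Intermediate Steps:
Y(d) = -6/(33 + d) (Y(d) = -6/((11 + d) + 22) = -6/(33 + d))
(179 + Y(-11))*350 = (179 - 6/(33 - 11))*350 = (179 - 6/22)*350 = (179 - 6*1/22)*350 = (179 - 3/11)*350 = (1966/11)*350 = 688100/11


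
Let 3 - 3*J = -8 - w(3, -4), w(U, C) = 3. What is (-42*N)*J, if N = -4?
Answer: 784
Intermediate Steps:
J = 14/3 (J = 1 - (-8 - 1*3)/3 = 1 - (-8 - 3)/3 = 1 - ⅓*(-11) = 1 + 11/3 = 14/3 ≈ 4.6667)
(-42*N)*J = -42*(-4)*(14/3) = 168*(14/3) = 784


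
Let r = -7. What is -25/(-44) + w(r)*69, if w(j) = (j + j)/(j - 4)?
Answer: 3889/44 ≈ 88.386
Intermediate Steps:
w(j) = 2*j/(-4 + j) (w(j) = (2*j)/(-4 + j) = 2*j/(-4 + j))
-25/(-44) + w(r)*69 = -25/(-44) + (2*(-7)/(-4 - 7))*69 = -25*(-1/44) + (2*(-7)/(-11))*69 = 25/44 + (2*(-7)*(-1/11))*69 = 25/44 + (14/11)*69 = 25/44 + 966/11 = 3889/44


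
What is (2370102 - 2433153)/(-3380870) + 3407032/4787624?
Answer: 1477574594833/2023291794110 ≈ 0.73028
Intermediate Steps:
(2370102 - 2433153)/(-3380870) + 3407032/4787624 = -63051*(-1/3380870) + 3407032*(1/4787624) = 63051/3380870 + 425879/598453 = 1477574594833/2023291794110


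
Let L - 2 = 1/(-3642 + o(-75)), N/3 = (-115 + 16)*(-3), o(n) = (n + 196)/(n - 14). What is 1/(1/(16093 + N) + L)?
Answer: 5507214856/11013242395 ≈ 0.50005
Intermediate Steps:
o(n) = (196 + n)/(-14 + n)
N = 891 (N = 3*((-115 + 16)*(-3)) = 3*(-99*(-3)) = 3*297 = 891)
L = 648429/324259 (L = 2 + 1/(-3642 + (196 - 75)/(-14 - 75)) = 2 + 1/(-3642 + 121/(-89)) = 2 + 1/(-3642 - 1/89*121) = 2 + 1/(-3642 - 121/89) = 2 + 1/(-324259/89) = 2 - 89/324259 = 648429/324259 ≈ 1.9997)
1/(1/(16093 + N) + L) = 1/(1/(16093 + 891) + 648429/324259) = 1/(1/16984 + 648429/324259) = 1/(11013242395/5507214856) = 5507214856/11013242395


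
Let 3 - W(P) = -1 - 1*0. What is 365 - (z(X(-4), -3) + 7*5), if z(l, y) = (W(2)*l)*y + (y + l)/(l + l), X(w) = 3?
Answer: 366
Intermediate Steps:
W(P) = 4 (W(P) = 3 - (-1 - 1*0) = 3 - (-1 + 0) = 3 - 1*(-1) = 3 + 1 = 4)
z(l, y) = (l + y)/(2*l) + 4*l*y (z(l, y) = (4*l)*y + (y + l)/(l + l) = 4*l*y + (l + y)/((2*l)) = 4*l*y + (l + y)*(1/(2*l)) = 4*l*y + (l + y)/(2*l) = (l + y)/(2*l) + 4*l*y)
365 - (z(X(-4), -3) + 7*5) = 365 - ((1/2)*(-3 + 3*(1 + 8*3*(-3)))/3 + 7*5) = 365 - ((1/2)*(1/3)*(-3 + 3*(1 - 72)) + 35) = 365 - ((1/2)*(1/3)*(-3 + 3*(-71)) + 35) = 365 - ((1/2)*(1/3)*(-3 - 213) + 35) = 365 - ((1/2)*(1/3)*(-216) + 35) = 365 - (-36 + 35) = 365 - 1*(-1) = 365 + 1 = 366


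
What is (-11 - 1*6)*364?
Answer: -6188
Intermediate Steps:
(-11 - 1*6)*364 = (-11 - 6)*364 = -17*364 = -6188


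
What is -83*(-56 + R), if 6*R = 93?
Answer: 6723/2 ≈ 3361.5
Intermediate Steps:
R = 31/2 (R = (⅙)*93 = 31/2 ≈ 15.500)
-83*(-56 + R) = -83*(-56 + 31/2) = -83*(-81/2) = 6723/2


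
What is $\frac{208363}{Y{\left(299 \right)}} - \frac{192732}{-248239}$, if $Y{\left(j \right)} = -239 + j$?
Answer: $\frac{51735386677}{14894340} \approx 3473.5$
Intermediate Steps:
$\frac{208363}{Y{\left(299 \right)}} - \frac{192732}{-248239} = \frac{208363}{-239 + 299} - \frac{192732}{-248239} = \frac{208363}{60} - - \frac{192732}{248239} = 208363 \cdot \frac{1}{60} + \frac{192732}{248239} = \frac{208363}{60} + \frac{192732}{248239} = \frac{51735386677}{14894340}$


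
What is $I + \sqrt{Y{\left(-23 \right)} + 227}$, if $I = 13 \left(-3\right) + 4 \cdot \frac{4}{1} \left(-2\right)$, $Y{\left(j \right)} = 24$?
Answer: $-71 + \sqrt{251} \approx -55.157$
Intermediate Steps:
$I = -71$ ($I = -39 + 4 \cdot 4 \cdot 1 \left(-2\right) = -39 + 4 \cdot 4 \left(-2\right) = -39 + 16 \left(-2\right) = -39 - 32 = -71$)
$I + \sqrt{Y{\left(-23 \right)} + 227} = -71 + \sqrt{24 + 227} = -71 + \sqrt{251}$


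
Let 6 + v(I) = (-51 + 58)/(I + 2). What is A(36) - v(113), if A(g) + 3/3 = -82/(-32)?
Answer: 13803/1840 ≈ 7.5016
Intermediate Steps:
A(g) = 25/16 (A(g) = -1 - 82/(-32) = -1 - 82*(-1/32) = -1 + 41/16 = 25/16)
v(I) = -6 + 7/(2 + I) (v(I) = -6 + (-51 + 58)/(I + 2) = -6 + 7/(2 + I))
A(36) - v(113) = 25/16 - (-5 - 6*113)/(2 + 113) = 25/16 - (-5 - 678)/115 = 25/16 - (-683)/115 = 25/16 - 1*(-683/115) = 25/16 + 683/115 = 13803/1840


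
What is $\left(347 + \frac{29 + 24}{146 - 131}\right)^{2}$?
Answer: $\frac{27646564}{225} \approx 1.2287 \cdot 10^{5}$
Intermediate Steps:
$\left(347 + \frac{29 + 24}{146 - 131}\right)^{2} = \left(347 + \frac{53}{15}\right)^{2} = \left(\frac{5258}{15}\right)^{2} = \frac{27646564}{225}$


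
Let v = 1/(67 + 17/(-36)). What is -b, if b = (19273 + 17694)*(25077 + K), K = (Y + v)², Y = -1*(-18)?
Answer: -5386235193001047/5736025 ≈ -9.3902e+8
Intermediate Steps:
v = 36/2395 (v = 1/(67 + 17*(-1/36)) = 1/(67 - 17/36) = 1/(2395/36) = 36/2395 ≈ 0.015031)
Y = 18
K = 1861577316/5736025 (K = (18 + 36/2395)² = (43146/2395)² = 1861577316/5736025 ≈ 324.54)
b = 5386235193001047/5736025 (b = (19273 + 17694)*(25077 + 1861577316/5736025) = 36967*(145703876241/5736025) = 5386235193001047/5736025 ≈ 9.3902e+8)
-b = -1*5386235193001047/5736025 = -5386235193001047/5736025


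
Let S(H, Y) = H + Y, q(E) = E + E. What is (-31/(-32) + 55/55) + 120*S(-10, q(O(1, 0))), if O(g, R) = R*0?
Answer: -38337/32 ≈ -1198.0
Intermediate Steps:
O(g, R) = 0
q(E) = 2*E
(-31/(-32) + 55/55) + 120*S(-10, q(O(1, 0))) = (-31/(-32) + 55/55) + 120*(-10 + 2*0) = (-31*(-1/32) + 55*(1/55)) + 120*(-10 + 0) = (31/32 + 1) + 120*(-10) = 63/32 - 1200 = -38337/32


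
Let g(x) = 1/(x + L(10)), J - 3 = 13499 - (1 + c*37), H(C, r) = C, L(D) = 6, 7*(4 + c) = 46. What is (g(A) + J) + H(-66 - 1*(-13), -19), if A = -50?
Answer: 4112673/308 ≈ 13353.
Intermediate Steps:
c = 18/7 (c = -4 + (⅐)*46 = -4 + 46/7 = 18/7 ≈ 2.5714)
J = 93841/7 (J = 3 + (13499 - (1 + (18/7)*37)) = 3 + (13499 - (1 + 666/7)) = 3 + (13499 - 1*673/7) = 3 + (13499 - 673/7) = 3 + 93820/7 = 93841/7 ≈ 13406.)
g(x) = 1/(6 + x) (g(x) = 1/(x + 6) = 1/(6 + x))
(g(A) + J) + H(-66 - 1*(-13), -19) = (1/(6 - 50) + 93841/7) + (-66 - 1*(-13)) = (1/(-44) + 93841/7) + (-66 + 13) = (-1/44 + 93841/7) - 53 = 4128997/308 - 53 = 4112673/308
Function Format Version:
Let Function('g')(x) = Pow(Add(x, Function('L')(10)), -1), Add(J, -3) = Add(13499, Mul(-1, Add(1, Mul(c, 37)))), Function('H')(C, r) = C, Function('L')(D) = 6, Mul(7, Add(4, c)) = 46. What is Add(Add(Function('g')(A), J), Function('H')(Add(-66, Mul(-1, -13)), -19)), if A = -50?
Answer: Rational(4112673, 308) ≈ 13353.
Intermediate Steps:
c = Rational(18, 7) (c = Add(-4, Mul(Rational(1, 7), 46)) = Add(-4, Rational(46, 7)) = Rational(18, 7) ≈ 2.5714)
J = Rational(93841, 7) (J = Add(3, Add(13499, Mul(-1, Add(1, Mul(Rational(18, 7), 37))))) = Add(3, Add(13499, Mul(-1, Add(1, Rational(666, 7))))) = Add(3, Add(13499, Mul(-1, Rational(673, 7)))) = Add(3, Add(13499, Rational(-673, 7))) = Add(3, Rational(93820, 7)) = Rational(93841, 7) ≈ 13406.)
Function('g')(x) = Pow(Add(6, x), -1) (Function('g')(x) = Pow(Add(x, 6), -1) = Pow(Add(6, x), -1))
Add(Add(Function('g')(A), J), Function('H')(Add(-66, Mul(-1, -13)), -19)) = Add(Add(Pow(Add(6, -50), -1), Rational(93841, 7)), Add(-66, Mul(-1, -13))) = Add(Add(Pow(-44, -1), Rational(93841, 7)), Add(-66, 13)) = Add(Add(Rational(-1, 44), Rational(93841, 7)), -53) = Add(Rational(4128997, 308), -53) = Rational(4112673, 308)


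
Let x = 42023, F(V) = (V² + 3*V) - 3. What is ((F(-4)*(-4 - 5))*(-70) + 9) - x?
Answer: -41384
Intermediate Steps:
F(V) = -3 + V² + 3*V
((F(-4)*(-4 - 5))*(-70) + 9) - x = (((-3 + (-4)² + 3*(-4))*(-4 - 5))*(-70) + 9) - 1*42023 = (((-3 + 16 - 12)*(-9))*(-70) + 9) - 42023 = ((1*(-9))*(-70) + 9) - 42023 = (-9*(-70) + 9) - 42023 = (630 + 9) - 42023 = 639 - 42023 = -41384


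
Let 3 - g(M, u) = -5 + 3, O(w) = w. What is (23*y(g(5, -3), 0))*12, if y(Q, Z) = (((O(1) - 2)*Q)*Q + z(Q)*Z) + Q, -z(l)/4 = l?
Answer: -5520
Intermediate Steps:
z(l) = -4*l
g(M, u) = 5 (g(M, u) = 3 - (-5 + 3) = 3 - 1*(-2) = 3 + 2 = 5)
y(Q, Z) = Q - Q² - 4*Q*Z (y(Q, Z) = (((1 - 2)*Q)*Q + (-4*Q)*Z) + Q = ((-Q)*Q - 4*Q*Z) + Q = (-Q² - 4*Q*Z) + Q = Q - Q² - 4*Q*Z)
(23*y(g(5, -3), 0))*12 = (23*(5*(1 - 1*5 - 4*0)))*12 = (23*(5*(1 - 5 + 0)))*12 = (23*(5*(-4)))*12 = (23*(-20))*12 = -460*12 = -5520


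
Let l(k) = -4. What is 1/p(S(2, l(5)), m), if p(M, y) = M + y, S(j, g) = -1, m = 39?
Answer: 1/38 ≈ 0.026316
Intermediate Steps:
1/p(S(2, l(5)), m) = 1/(-1 + 39) = 1/38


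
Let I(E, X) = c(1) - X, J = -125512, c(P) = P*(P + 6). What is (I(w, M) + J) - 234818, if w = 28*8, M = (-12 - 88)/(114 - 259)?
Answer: -10449387/29 ≈ -3.6032e+5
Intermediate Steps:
c(P) = P*(6 + P)
M = 20/29 (M = -100/(-145) = -100*(-1/145) = 20/29 ≈ 0.68966)
w = 224
I(E, X) = 7 - X (I(E, X) = 1*(6 + 1) - X = 1*7 - X = 7 - X)
(I(w, M) + J) - 234818 = ((7 - 1*20/29) - 125512) - 234818 = ((7 - 20/29) - 125512) - 234818 = (183/29 - 125512) - 234818 = -3639665/29 - 234818 = -10449387/29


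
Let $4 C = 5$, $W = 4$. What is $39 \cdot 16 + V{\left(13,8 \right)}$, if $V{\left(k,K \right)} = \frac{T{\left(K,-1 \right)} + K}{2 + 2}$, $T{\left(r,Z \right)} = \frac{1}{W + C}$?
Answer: $\frac{13147}{21} \approx 626.05$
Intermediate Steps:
$C = \frac{5}{4}$ ($C = \frac{1}{4} \cdot 5 = \frac{5}{4} \approx 1.25$)
$T{\left(r,Z \right)} = \frac{4}{21}$ ($T{\left(r,Z \right)} = \frac{1}{4 + \frac{5}{4}} = \frac{1}{\frac{21}{4}} = \frac{4}{21}$)
$V{\left(k,K \right)} = \frac{1}{21} + \frac{K}{4}$ ($V{\left(k,K \right)} = \frac{\frac{4}{21} + K}{2 + 2} = \frac{\frac{4}{21} + K}{4} = \left(\frac{4}{21} + K\right) \frac{1}{4} = \frac{1}{21} + \frac{K}{4}$)
$39 \cdot 16 + V{\left(13,8 \right)} = 39 \cdot 16 + \left(\frac{1}{21} + \frac{1}{4} \cdot 8\right) = 624 + \left(\frac{1}{21} + 2\right) = 624 + \frac{43}{21} = \frac{13147}{21}$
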